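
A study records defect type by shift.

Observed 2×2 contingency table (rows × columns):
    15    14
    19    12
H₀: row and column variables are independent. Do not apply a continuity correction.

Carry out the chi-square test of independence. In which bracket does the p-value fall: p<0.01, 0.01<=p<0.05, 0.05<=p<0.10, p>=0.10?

p-value bracket: p>=0.10

Row totals [29, 31], col totals [34, 26], n=60
χ² = (15−16.43)²/16.43 + (14−12.57)²/12.57 + (19−17.57)²/17.57 + (12−13.43)²/13.43 = 0.5584
df = 1
p-value (upper-tail) = 0.45491
→ bracket: p>=0.10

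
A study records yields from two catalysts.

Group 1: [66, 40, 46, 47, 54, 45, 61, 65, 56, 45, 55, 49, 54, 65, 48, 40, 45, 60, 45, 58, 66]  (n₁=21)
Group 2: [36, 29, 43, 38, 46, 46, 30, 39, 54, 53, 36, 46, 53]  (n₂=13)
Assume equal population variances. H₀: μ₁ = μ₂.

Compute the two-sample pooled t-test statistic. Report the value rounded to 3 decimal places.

test statistic = 3.519

x̄₁=52.857, s₁=8.656, n₁=21
x̄₂=42.231, s₂=8.388, n₂=13
s_p² = [20·8.656² + 12·8.388²]/32 = 73.2150
SE = √(s_p²·(1/21+1/13)) = 3.0197
t = (52.857−42.231)/3.0197 = 3.5191
df = 32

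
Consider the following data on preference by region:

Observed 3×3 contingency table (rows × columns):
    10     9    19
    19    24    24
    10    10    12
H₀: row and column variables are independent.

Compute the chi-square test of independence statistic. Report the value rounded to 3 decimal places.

test statistic = 2.574

Row totals [38, 67, 32], col totals [39, 43, 55], n=137
χ² = (10−10.82)²/10.82 + (9−11.93)²/11.93 + (19−15.26)²/15.26 + (19−19.07)²/19.07 + (24−21.03)²/21.03 + (24−26.90)²/26.90 + (10−9.11)²/9.11 + (10−10.04)²/10.04 + (12−12.85)²/12.85 = 2.5744
df = 4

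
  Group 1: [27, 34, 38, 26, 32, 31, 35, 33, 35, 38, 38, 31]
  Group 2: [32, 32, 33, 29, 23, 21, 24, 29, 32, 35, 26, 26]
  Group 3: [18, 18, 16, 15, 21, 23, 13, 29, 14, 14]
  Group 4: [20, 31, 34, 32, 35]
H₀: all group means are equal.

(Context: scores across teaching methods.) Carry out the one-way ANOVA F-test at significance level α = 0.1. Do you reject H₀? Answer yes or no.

reject H₀: yes

Group means [33.17, 28.50, 18.10, 30.40], grand mean 27.513
SSB = Σnᵢ(x̄ᵢ−x̄)² = 1322.977; SSW = ΣΣ(x−x̄ᵢ)² = 766.767
MSB = 1322.977/3 = 440.9923; MSW = 766.767/35 = 21.9076
F = MSB/MSW = 20.1296
df = (3, 35)
p-value (upper-tail) = 0.00000
At α=0.1: p < α → reject H₀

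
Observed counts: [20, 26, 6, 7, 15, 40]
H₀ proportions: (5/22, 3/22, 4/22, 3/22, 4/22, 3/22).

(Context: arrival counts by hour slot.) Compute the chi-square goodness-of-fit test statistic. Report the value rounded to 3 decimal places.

n = 114; E_i = n·p_i = [25.91, 15.55, 20.73, 15.55, 20.73, 15.55]
χ² = (20−25.91)²/25.91 + (26−15.55)²/15.55 + (6−20.73)²/20.73 + (7−15.55)²/15.55 + (15−20.73)²/20.73 + (40−15.55)²/15.55 = 63.5921
df = 5

test statistic = 63.592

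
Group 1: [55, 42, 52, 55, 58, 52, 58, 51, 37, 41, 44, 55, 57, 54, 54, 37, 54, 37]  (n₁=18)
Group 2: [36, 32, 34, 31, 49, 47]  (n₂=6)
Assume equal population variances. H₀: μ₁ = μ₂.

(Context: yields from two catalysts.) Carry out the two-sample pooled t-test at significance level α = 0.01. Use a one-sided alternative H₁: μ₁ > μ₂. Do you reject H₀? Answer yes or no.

reject H₀: yes

x̄₁=49.611, s₁=7.648, n₁=18
x̄₂=38.167, s₂=7.834, n₂=6
s_p² = [17·7.648² + 5·7.834²]/22 = 59.1414
SE = √(s_p²·(1/18+1/6)) = 3.6253
t = (49.611−38.167)/3.6253 = 3.1569
df = 22
p-value (one-sided, H₁ greater) = 0.00229
At α=0.01: p < α → reject H₀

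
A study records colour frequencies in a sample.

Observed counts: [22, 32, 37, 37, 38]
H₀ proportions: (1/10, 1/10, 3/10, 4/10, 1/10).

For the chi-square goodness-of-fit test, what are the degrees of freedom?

degrees of freedom = 4

df = k − 1 = 5 − 1 = 4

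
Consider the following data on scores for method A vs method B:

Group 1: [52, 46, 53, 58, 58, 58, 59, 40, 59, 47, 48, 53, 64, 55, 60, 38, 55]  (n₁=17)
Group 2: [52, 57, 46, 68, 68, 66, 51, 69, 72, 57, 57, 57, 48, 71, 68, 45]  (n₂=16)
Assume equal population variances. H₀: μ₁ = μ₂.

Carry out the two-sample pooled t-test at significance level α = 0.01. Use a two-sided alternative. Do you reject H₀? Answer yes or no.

reject H₀: no

x̄₁=53.118, s₁=7.201, n₁=17
x̄₂=59.500, s₂=9.367, n₂=16
s_p² = [16·7.201² + 15·9.367²]/31 = 69.2182
SE = √(s_p²·(1/17+1/16)) = 2.8979
t = (53.118−59.500)/2.8979 = -2.2024
df = 31
p-value (two-sided) = 0.03520
At α=0.01: p ≥ α → fail to reject H₀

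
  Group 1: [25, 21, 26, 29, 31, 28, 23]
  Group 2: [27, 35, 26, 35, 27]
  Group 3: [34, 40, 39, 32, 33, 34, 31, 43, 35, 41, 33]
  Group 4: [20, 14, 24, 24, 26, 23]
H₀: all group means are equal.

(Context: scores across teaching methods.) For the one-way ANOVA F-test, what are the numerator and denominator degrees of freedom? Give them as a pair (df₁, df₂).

k = 4 groups, N = 29 total
df = (k−1, N−k) = (4−1, 29−4) = (3, 25)

degrees of freedom = [3, 25]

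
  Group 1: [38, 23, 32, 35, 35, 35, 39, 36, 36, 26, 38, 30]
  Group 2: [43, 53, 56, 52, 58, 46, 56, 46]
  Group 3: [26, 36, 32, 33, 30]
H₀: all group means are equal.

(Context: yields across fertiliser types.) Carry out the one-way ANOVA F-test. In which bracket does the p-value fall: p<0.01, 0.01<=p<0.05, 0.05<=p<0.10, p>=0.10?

Group means [33.58, 51.25, 31.40], grand mean 38.800
SSB = Σnᵢ(x̄ᵢ−x̄)² = 1840.383; SSW = ΣΣ(x−x̄ᵢ)² = 543.617
MSB = 1840.383/2 = 920.1917; MSW = 543.617/22 = 24.7098
F = MSB/MSW = 37.2399
df = (2, 22)
p-value (upper-tail) = 0.00000
→ bracket: p<0.01

p-value bracket: p<0.01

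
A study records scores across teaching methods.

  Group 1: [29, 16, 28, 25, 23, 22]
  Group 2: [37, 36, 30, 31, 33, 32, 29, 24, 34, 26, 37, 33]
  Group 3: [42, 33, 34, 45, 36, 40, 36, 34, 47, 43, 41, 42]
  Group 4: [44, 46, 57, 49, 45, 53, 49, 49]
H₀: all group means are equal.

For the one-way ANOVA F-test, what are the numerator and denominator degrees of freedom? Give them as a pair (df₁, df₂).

k = 4 groups, N = 38 total
df = (k−1, N−k) = (4−1, 38−4) = (3, 34)

degrees of freedom = [3, 34]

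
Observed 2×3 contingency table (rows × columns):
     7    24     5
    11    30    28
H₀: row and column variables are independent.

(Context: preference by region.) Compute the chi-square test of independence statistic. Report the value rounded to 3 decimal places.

Row totals [36, 69], col totals [18, 54, 33], n=105
χ² = (7−6.17)²/6.17 + (24−18.51)²/18.51 + (5−11.31)²/11.31 + (11−11.83)²/11.83 + (30−35.49)²/35.49 + (28−21.69)²/21.69 = 8.0051
df = 2

test statistic = 8.005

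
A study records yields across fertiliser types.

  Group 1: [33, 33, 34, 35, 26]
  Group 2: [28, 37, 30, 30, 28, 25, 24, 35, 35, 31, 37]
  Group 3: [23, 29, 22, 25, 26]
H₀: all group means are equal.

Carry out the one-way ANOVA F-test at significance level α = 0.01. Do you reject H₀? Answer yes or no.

reject H₀: no

Group means [32.20, 30.91, 25.00], grand mean 29.810
SSB = Σnᵢ(x̄ᵢ−x̄)² = 157.529; SSW = ΣΣ(x−x̄ᵢ)² = 289.709
MSB = 157.529/2 = 78.7645; MSW = 289.709/18 = 16.0949
F = MSB/MSW = 4.8937
df = (2, 18)
p-value (upper-tail) = 0.02008
At α=0.01: p ≥ α → fail to reject H₀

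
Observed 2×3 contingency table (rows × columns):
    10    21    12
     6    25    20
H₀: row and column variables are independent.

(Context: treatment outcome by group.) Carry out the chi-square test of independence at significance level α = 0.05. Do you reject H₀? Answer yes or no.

Row totals [43, 51], col totals [16, 46, 32], n=94
χ² = (10−7.32)²/7.32 + (21−21.04)²/21.04 + (12−14.64)²/14.64 + (6−8.68)²/8.68 + (25−24.96)²/24.96 + (20−17.36)²/17.36 = 2.6864
df = 2
p-value (upper-tail) = 0.26100
At α=0.05: p ≥ α → fail to reject H₀

reject H₀: no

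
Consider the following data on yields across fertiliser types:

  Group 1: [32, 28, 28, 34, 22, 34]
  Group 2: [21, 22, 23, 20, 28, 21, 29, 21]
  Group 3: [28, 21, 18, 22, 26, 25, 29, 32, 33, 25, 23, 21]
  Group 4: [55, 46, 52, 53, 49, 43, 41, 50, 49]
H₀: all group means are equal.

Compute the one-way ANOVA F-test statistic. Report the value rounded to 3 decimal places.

test statistic = 64.572

Group means [29.67, 23.12, 25.25, 48.67], grand mean 31.543
SSB = Σnᵢ(x̄ᵢ−x̄)² = 3702.227; SSW = ΣΣ(x−x̄ᵢ)² = 592.458
MSB = 3702.227/3 = 1234.0758; MSW = 592.458/31 = 19.1116
F = MSB/MSW = 64.5722
df = (3, 31)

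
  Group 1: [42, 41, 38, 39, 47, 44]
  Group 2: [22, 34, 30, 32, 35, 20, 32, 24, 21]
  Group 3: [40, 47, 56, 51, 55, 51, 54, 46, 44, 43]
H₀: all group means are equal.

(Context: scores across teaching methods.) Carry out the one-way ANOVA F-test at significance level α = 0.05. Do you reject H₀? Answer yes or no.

Group means [41.83, 27.78, 48.70], grand mean 39.520
SSB = Σnᵢ(x̄ᵢ−x̄)² = 2115.751; SSW = ΣΣ(x−x̄ᵢ)² = 612.489
MSB = 2115.751/2 = 1057.8756; MSW = 612.489/22 = 27.8404
F = MSB/MSW = 37.9979
df = (2, 22)
p-value (upper-tail) = 0.00000
At α=0.05: p < α → reject H₀

reject H₀: yes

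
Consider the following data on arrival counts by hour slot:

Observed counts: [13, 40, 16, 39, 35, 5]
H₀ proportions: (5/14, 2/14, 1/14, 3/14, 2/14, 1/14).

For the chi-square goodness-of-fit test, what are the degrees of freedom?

degrees of freedom = 5

df = k − 1 = 6 − 1 = 5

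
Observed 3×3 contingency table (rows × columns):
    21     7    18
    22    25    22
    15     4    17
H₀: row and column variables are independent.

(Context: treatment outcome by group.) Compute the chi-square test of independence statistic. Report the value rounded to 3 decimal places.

test statistic = 11.326

Row totals [46, 69, 36], col totals [58, 36, 57], n=151
χ² = (21−17.67)²/17.67 + (7−10.97)²/10.97 + (18−17.36)²/17.36 + (22−26.50)²/26.50 + (25−16.45)²/16.45 + (22−26.05)²/26.05 + (15−13.83)²/13.83 + (4−8.58)²/8.58 + (17−13.59)²/13.59 = 11.3258
df = 4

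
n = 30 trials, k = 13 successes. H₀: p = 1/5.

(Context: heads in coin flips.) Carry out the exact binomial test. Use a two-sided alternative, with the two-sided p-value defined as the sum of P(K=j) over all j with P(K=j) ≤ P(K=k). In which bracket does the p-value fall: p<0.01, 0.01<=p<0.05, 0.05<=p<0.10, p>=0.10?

p-value bracket: p<0.01

Exact binomial: n=30, k=13, p₀=1/5=0.2000
P(X=j) = C(n,j)·p₀^j·(1−p₀)^(n−j); p = Σ P(X=j) over j with P(X=j) ≤ P(X=13)
p-value (two-sided) = 0.00435
→ bracket: p<0.01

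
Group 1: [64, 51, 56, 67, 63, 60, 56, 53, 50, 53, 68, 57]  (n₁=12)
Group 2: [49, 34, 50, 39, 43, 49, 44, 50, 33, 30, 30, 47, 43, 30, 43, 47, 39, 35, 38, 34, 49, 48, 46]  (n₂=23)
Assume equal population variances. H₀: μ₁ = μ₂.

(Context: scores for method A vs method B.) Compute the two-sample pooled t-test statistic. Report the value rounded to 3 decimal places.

test statistic = 6.990

x̄₁=58.167, s₁=6.162, n₁=12
x̄₂=41.304, s₂=7.061, n₂=23
s_p² = [11·6.162² + 22·7.061²]/33 = 45.8950
SE = √(s_p²·(1/12+1/23)) = 2.4125
t = (58.167−41.304)/2.4125 = 6.9896
df = 33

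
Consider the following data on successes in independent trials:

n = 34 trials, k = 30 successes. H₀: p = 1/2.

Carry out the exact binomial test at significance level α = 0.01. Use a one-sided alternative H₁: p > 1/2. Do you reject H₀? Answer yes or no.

reject H₀: yes

Exact binomial: n=34, k=30, p₀=1/2=0.5000
P(X≥30) from Σ C(n,i)·p₀^i·(1−p₀)^(n−i)
p-value (one-sided, H₁ greater) = 0.00000
At α=0.01: p < α → reject H₀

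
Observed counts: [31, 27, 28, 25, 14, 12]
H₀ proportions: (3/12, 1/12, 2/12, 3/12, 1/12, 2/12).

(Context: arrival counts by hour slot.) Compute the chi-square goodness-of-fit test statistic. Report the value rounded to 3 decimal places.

n = 137; E_i = n·p_i = [34.25, 11.42, 22.83, 34.25, 11.42, 22.83]
χ² = (31−34.25)²/34.25 + (27−11.42)²/11.42 + (28−22.83)²/22.83 + (25−34.25)²/34.25 + (14−11.42)²/11.42 + (12−22.83)²/22.83 = 30.9708
df = 5

test statistic = 30.971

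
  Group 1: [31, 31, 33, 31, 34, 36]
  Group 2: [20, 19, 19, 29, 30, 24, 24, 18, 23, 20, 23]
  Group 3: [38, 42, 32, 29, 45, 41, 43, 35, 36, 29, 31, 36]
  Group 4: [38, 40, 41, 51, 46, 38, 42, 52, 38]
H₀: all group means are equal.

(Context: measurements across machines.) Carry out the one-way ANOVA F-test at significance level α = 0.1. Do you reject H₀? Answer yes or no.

reject H₀: yes

Group means [32.67, 22.64, 36.42, 42.89], grand mean 33.368
SSB = Σnᵢ(x̄ᵢ−x̄)² = 2197.158; SSW = ΣΣ(x−x̄ᵢ)² = 757.684
MSB = 2197.158/3 = 732.3859; MSW = 757.684/34 = 22.2848
F = MSB/MSW = 32.8648
df = (3, 34)
p-value (upper-tail) = 0.00000
At α=0.1: p < α → reject H₀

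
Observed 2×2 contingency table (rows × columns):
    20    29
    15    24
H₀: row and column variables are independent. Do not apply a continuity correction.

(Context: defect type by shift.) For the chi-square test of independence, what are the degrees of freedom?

df = (r−1)(c−1) = (2−1)·(2−1) = 1

degrees of freedom = 1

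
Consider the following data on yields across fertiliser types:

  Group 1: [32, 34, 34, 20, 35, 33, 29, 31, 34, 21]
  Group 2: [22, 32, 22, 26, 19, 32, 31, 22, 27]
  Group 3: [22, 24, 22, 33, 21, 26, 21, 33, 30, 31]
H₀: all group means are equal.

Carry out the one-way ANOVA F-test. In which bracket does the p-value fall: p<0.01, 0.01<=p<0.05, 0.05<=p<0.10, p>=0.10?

p-value bracket: p>=0.10

Group means [30.30, 25.89, 26.30], grand mean 27.552
SSB = Σnᵢ(x̄ᵢ−x̄)² = 116.084; SSW = ΣΣ(x−x̄ᵢ)² = 687.089
MSB = 116.084/2 = 58.0418; MSW = 687.089/26 = 26.4265
F = MSB/MSW = 2.1963
df = (2, 26)
p-value (upper-tail) = 0.13142
→ bracket: p>=0.10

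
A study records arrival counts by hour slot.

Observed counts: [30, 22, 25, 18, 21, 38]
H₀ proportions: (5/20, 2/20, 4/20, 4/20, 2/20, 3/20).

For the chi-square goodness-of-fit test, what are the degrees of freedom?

df = k − 1 = 6 − 1 = 5

degrees of freedom = 5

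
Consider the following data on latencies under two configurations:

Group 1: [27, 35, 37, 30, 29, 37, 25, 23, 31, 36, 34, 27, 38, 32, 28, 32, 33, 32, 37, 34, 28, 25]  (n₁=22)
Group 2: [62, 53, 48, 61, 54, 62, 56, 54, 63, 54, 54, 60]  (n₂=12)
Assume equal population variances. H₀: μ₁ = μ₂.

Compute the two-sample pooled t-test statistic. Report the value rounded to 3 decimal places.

x̄₁=31.364, s₁=4.424, n₁=22
x̄₂=56.750, s₂=4.712, n₂=12
s_p² = [21·4.424² + 11·4.712²]/32 = 20.4794
SE = √(s_p²·(1/22+1/12)) = 1.6240
t = (31.364−56.750)/1.6240 = -15.6316
df = 32

test statistic = -15.632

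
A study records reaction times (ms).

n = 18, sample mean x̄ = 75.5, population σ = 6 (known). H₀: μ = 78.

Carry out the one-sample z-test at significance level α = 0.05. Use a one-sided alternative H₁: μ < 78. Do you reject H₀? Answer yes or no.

reject H₀: yes

SE = σ/√n = 6/√18 = 1.4142
z = (x̄−μ₀)/SE = (75.5−78)/1.4142 = -1.7678
p-value (one-sided, H₁ less) = 0.03855
At α=0.05: p < α → reject H₀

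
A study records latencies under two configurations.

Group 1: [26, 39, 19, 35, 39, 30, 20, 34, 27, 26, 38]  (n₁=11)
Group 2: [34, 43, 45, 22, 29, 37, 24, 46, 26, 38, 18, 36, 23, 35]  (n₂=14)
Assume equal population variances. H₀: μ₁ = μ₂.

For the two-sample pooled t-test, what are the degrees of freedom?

degrees of freedom = 23

df = n₁ + n₂ − 2 = 11 + 14 − 2 = 23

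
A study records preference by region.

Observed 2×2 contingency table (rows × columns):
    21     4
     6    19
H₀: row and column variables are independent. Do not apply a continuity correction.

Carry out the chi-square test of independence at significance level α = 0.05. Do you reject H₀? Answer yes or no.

Row totals [25, 25], col totals [27, 23], n=50
χ² = (21−13.50)²/13.50 + (4−11.50)²/11.50 + (6−13.50)²/13.50 + (19−11.50)²/11.50 = 18.1159
df = 1
p-value (upper-tail) = 0.00002
At α=0.05: p < α → reject H₀

reject H₀: yes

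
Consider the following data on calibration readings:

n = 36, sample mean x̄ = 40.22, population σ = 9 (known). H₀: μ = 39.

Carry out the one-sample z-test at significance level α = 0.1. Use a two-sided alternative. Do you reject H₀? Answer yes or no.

SE = σ/√n = 9/√36 = 1.5000
z = (x̄−μ₀)/SE = (40.22−39)/1.5000 = 0.8133
p-value (two-sided) = 0.41603
At α=0.1: p ≥ α → fail to reject H₀

reject H₀: no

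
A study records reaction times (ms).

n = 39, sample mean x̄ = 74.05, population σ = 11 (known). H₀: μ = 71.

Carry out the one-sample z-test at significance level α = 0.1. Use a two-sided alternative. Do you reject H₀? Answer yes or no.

SE = σ/√n = 11/√39 = 1.7614
z = (x̄−μ₀)/SE = (74.05−71)/1.7614 = 1.7316
p-value (two-sided) = 0.08335
At α=0.1: p < α → reject H₀

reject H₀: yes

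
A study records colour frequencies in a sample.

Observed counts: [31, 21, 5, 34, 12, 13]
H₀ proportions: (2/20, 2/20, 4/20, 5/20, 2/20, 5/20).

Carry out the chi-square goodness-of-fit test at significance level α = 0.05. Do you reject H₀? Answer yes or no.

n = 116; E_i = n·p_i = [11.60, 11.60, 23.20, 29.00, 11.60, 29.00]
χ² = (31−11.60)²/11.60 + (21−11.60)²/11.60 + (5−23.20)²/23.20 + (34−29.00)²/29.00 + (12−11.60)²/11.60 + (13−29.00)²/29.00 = 64.0431
df = 5
p-value (upper-tail) = 0.00000
At α=0.05: p < α → reject H₀

reject H₀: yes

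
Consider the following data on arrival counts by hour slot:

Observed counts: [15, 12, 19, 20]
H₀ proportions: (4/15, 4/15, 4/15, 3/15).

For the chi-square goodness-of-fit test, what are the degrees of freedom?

degrees of freedom = 3

df = k − 1 = 4 − 1 = 3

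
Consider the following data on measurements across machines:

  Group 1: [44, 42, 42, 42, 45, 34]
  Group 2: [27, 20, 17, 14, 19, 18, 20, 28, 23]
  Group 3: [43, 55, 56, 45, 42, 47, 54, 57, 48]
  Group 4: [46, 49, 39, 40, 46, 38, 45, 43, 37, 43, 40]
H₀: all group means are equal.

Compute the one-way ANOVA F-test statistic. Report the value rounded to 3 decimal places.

Group means [41.50, 20.67, 49.67, 42.36], grand mean 38.514
SSB = Σnᵢ(x̄ᵢ−x̄)² = 4202.697; SSW = ΣΣ(x−x̄ᵢ)² = 668.045
MSB = 4202.697/3 = 1400.8991; MSW = 668.045/31 = 21.5499
F = MSB/MSW = 65.0074
df = (3, 31)

test statistic = 65.007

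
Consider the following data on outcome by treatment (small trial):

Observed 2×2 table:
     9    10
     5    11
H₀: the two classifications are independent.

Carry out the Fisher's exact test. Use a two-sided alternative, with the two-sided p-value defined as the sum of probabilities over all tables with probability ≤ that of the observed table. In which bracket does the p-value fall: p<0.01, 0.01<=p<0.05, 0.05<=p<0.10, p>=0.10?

p-value bracket: p>=0.10

Margins: r₁=19, r₂=16, c₁=14, c₂=21, n=35
p_obs = C(19,9)·C(16,5)/C(35,14); sum pmf over tables with pmf ≤ p_obs
p-value (two-sided) = 0.49064
→ bracket: p>=0.10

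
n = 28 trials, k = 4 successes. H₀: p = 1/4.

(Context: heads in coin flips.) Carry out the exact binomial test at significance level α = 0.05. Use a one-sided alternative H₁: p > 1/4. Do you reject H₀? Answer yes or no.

reject H₀: no

Exact binomial: n=28, k=4, p₀=1/4=0.2500
P(X≥4) from Σ C(n,i)·p₀^i·(1−p₀)^(n−i)
p-value (one-sided, H₁ greater) = 0.94486
At α=0.05: p ≥ α → fail to reject H₀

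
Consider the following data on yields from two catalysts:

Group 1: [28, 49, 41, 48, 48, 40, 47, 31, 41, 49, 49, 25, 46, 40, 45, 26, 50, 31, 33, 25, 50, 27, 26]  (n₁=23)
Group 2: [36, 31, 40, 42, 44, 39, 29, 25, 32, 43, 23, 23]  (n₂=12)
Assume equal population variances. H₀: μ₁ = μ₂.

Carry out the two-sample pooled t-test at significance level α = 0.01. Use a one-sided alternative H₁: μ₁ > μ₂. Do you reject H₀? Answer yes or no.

x̄₁=38.913, s₁=9.587, n₁=23
x̄₂=33.917, s₂=7.810, n₂=12
s_p² = [22·9.587² + 11·7.810²]/33 = 81.5983
SE = √(s_p²·(1/23+1/12)) = 3.2168
t = (38.913−33.917)/3.2168 = 1.5532
df = 33
p-value (one-sided, H₁ greater) = 0.06495
At α=0.01: p ≥ α → fail to reject H₀

reject H₀: no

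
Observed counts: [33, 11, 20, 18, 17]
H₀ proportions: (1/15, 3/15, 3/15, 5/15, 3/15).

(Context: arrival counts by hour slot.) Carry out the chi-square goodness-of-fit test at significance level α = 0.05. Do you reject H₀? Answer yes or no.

reject H₀: yes

n = 99; E_i = n·p_i = [6.60, 19.80, 19.80, 33.00, 19.80]
χ² = (33−6.60)²/6.60 + (11−19.80)²/19.80 + (20−19.80)²/19.80 + (18−33.00)²/33.00 + (17−19.80)²/19.80 = 116.7273
df = 4
p-value (upper-tail) = 0.00000
At α=0.05: p < α → reject H₀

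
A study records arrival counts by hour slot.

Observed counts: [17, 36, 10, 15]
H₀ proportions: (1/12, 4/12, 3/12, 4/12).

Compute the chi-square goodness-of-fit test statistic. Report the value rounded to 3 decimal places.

test statistic = 30.090

n = 78; E_i = n·p_i = [6.50, 26.00, 19.50, 26.00]
χ² = (17−6.50)²/6.50 + (36−26.00)²/26.00 + (10−19.50)²/19.50 + (15−26.00)²/26.00 = 30.0897
df = 3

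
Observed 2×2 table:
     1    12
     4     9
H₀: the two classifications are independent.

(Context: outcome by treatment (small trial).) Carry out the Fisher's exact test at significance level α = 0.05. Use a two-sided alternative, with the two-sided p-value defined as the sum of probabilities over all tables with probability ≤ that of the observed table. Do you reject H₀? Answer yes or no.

reject H₀: no

Margins: r₁=13, r₂=13, c₁=5, c₂=21, n=26
p_obs = C(13,1)·C(13,4)/C(26,5); sum pmf over tables with pmf ≤ p_obs
p-value (two-sided) = 0.32174
At α=0.05: p ≥ α → fail to reject H₀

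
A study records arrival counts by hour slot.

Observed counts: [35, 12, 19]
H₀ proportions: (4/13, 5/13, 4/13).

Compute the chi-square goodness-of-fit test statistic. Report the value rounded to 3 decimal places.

test statistic = 17.771

n = 66; E_i = n·p_i = [20.31, 25.38, 20.31]
χ² = (35−20.31)²/20.31 + (12−25.38)²/25.38 + (19−20.31)²/20.31 = 17.7712
df = 2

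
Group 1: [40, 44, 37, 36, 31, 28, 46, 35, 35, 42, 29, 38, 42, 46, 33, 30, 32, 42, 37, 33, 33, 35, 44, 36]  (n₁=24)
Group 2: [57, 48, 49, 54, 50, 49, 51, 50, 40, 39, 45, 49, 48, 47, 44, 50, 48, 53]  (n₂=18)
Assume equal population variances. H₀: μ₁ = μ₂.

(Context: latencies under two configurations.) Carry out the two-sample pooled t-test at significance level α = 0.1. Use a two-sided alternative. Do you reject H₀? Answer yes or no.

reject H₀: yes

x̄₁=36.833, s₁=5.362, n₁=24
x̄₂=48.389, s₂=4.434, n₂=18
s_p² = [23·5.362² + 17·4.434²]/40 = 24.8903
SE = √(s_p²·(1/24+1/18)) = 1.5556
t = (36.833−48.389)/1.5556 = -7.4284
df = 40
p-value (two-sided) = 0.00000
At α=0.1: p < α → reject H₀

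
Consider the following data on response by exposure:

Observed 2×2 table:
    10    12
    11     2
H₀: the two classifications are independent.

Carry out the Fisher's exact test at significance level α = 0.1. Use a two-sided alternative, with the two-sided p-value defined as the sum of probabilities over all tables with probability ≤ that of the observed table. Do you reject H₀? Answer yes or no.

reject H₀: yes

Margins: r₁=22, r₂=13, c₁=21, c₂=14, n=35
p_obs = C(22,10)·C(13,11)/C(35,21); sum pmf over tables with pmf ≤ p_obs
p-value (two-sided) = 0.03374
At α=0.1: p < α → reject H₀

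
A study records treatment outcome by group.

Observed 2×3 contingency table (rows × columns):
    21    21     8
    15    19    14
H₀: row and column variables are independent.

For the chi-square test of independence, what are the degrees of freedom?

degrees of freedom = 2

df = (r−1)(c−1) = (2−1)·(3−1) = 2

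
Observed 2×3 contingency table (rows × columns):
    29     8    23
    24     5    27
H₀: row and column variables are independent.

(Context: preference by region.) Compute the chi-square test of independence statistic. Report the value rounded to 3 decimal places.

test statistic = 1.348

Row totals [60, 56], col totals [53, 13, 50], n=116
χ² = (29−27.41)²/27.41 + (8−6.72)²/6.72 + (23−25.86)²/25.86 + (24−25.59)²/25.59 + (5−6.28)²/6.28 + (27−24.14)²/24.14 = 1.3477
df = 2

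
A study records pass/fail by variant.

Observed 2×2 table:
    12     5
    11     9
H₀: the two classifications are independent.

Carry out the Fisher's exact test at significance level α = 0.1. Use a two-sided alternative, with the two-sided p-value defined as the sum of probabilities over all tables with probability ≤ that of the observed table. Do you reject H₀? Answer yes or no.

reject H₀: no

Margins: r₁=17, r₂=20, c₁=23, c₂=14, n=37
p_obs = C(17,12)·C(20,11)/C(37,23); sum pmf over tables with pmf ≤ p_obs
p-value (two-sided) = 0.49786
At α=0.1: p ≥ α → fail to reject H₀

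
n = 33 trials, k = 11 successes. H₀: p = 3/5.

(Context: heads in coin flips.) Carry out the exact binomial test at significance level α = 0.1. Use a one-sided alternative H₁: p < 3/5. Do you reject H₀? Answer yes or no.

reject H₀: yes

Exact binomial: n=33, k=11, p₀=3/5=0.6000
P(X≤11) from Σ C(n,i)·p₀^i·(1−p₀)^(n−i)
p-value (one-sided, H₁ less) = 0.00177
At α=0.1: p < α → reject H₀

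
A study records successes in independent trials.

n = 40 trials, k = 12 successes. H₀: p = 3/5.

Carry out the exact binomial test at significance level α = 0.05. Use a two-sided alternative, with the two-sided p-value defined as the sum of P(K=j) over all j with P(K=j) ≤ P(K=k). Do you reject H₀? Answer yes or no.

reject H₀: yes

Exact binomial: n=40, k=12, p₀=3/5=0.6000
P(X=j) = C(n,j)·p₀^j·(1−p₀)^(n−j); p = Σ P(X=j) over j with P(X=j) ≤ P(X=12)
p-value (two-sided) = 0.00015
At α=0.05: p < α → reject H₀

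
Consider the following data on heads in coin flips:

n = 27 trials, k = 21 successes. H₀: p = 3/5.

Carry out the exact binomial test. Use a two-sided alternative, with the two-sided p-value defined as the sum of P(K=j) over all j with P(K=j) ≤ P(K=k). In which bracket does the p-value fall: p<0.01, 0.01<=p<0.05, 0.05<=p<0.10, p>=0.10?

Exact binomial: n=27, k=21, p₀=3/5=0.6000
P(X=j) = C(n,j)·p₀^j·(1−p₀)^(n−j); p = Σ P(X=j) over j with P(X=j) ≤ P(X=21)
p-value (two-sided) = 0.07579
→ bracket: 0.05<=p<0.10

p-value bracket: 0.05<=p<0.10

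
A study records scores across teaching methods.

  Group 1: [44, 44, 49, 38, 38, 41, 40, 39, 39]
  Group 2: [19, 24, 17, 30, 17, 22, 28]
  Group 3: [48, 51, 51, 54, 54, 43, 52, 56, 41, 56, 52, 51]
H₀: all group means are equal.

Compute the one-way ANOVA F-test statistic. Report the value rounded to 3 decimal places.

test statistic = 86.736

Group means [41.33, 22.43, 50.75], grand mean 40.643
SSB = Σnᵢ(x̄ᵢ−x̄)² = 3552.464; SSW = ΣΣ(x−x̄ᵢ)² = 511.964
MSB = 3552.464/2 = 1776.2321; MSW = 511.964/25 = 20.4786
F = MSB/MSW = 86.7361
df = (2, 25)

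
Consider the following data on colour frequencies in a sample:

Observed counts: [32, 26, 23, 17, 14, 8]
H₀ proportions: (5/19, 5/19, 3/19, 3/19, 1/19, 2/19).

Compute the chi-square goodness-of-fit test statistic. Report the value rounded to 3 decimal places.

test statistic = 13.106

n = 120; E_i = n·p_i = [31.58, 31.58, 18.95, 18.95, 6.32, 12.63]
χ² = (32−31.58)²/31.58 + (26−31.58)²/31.58 + (23−18.95)²/18.95 + (17−18.95)²/18.95 + (14−6.32)²/6.32 + (8−12.63)²/12.63 = 13.1056
df = 5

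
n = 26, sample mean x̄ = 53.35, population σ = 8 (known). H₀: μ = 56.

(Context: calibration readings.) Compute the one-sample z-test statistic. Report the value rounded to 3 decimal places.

test statistic = -1.689

SE = σ/√n = 8/√26 = 1.5689
z = (x̄−μ₀)/SE = (53.35−56)/1.5689 = -1.6891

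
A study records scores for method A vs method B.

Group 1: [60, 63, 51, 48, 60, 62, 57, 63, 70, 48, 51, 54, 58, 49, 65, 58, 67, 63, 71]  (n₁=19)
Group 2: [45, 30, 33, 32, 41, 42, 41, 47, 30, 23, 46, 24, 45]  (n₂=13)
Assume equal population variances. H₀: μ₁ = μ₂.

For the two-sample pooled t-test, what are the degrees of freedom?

degrees of freedom = 30

df = n₁ + n₂ − 2 = 19 + 13 − 2 = 30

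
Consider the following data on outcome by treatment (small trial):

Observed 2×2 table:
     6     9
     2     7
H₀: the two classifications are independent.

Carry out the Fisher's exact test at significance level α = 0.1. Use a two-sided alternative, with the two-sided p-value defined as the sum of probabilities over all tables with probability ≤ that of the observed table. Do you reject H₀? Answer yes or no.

reject H₀: no

Margins: r₁=15, r₂=9, c₁=8, c₂=16, n=24
p_obs = C(15,6)·C(9,2)/C(24,8); sum pmf over tables with pmf ≤ p_obs
p-value (two-sided) = 0.65702
At α=0.1: p ≥ α → fail to reject H₀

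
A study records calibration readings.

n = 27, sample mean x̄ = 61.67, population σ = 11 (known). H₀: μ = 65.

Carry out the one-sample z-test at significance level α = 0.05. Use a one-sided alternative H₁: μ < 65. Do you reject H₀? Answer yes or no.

SE = σ/√n = 11/√27 = 2.1170
z = (x̄−μ₀)/SE = (61.67−65)/2.1170 = -1.5730
p-value (one-sided, H₁ less) = 0.05786
At α=0.05: p ≥ α → fail to reject H₀

reject H₀: no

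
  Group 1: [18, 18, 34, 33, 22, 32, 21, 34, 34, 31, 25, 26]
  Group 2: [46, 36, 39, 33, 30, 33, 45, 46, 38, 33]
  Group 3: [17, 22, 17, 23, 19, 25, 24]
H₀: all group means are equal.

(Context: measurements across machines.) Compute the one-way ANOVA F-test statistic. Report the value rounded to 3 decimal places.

Group means [27.33, 37.90, 21.00], grand mean 29.448
SSB = Σnᵢ(x̄ᵢ−x̄)² = 1267.606; SSW = ΣΣ(x−x̄ᵢ)² = 837.567
MSB = 1267.606/2 = 633.8029; MSW = 837.567/26 = 32.2141
F = MSB/MSW = 19.6747
df = (2, 26)

test statistic = 19.675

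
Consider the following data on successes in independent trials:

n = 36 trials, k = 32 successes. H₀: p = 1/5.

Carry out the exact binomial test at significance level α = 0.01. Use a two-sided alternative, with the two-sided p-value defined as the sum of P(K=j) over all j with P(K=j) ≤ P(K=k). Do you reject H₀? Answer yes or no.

Exact binomial: n=36, k=32, p₀=1/5=0.2000
P(X=j) = C(n,j)·p₀^j·(1−p₀)^(n−j); p = Σ P(X=j) over j with P(X=j) ≤ P(X=32)
p-value (two-sided) = 0.00000
At α=0.01: p < α → reject H₀

reject H₀: yes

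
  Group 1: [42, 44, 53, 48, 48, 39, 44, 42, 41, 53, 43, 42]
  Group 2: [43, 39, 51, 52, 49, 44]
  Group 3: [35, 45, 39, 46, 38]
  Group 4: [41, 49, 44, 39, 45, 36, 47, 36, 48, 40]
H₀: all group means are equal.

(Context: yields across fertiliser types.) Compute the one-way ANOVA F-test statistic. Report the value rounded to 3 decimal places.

test statistic = 1.786

Group means [44.92, 46.33, 40.60, 42.50], grand mean 43.788
SSB = Σnᵢ(x̄ᵢ−x̄)² = 121.565; SSW = ΣΣ(x−x̄ᵢ)² = 657.950
MSB = 121.565/3 = 40.5217; MSW = 657.950/29 = 22.6879
F = MSB/MSW = 1.7860
df = (3, 29)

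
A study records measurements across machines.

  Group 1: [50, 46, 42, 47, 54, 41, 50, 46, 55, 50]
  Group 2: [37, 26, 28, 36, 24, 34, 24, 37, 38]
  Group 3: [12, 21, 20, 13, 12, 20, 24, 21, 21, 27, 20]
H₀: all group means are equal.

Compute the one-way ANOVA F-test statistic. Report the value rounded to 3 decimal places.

Group means [48.10, 31.56, 19.18], grand mean 32.533
SSB = Σnᵢ(x̄ᵢ−x̄)² = 4392.708; SSW = ΣΣ(x−x̄ᵢ)² = 712.759
MSB = 4392.708/2 = 2196.3540; MSW = 712.759/27 = 26.3985
F = MSB/MSW = 83.2001
df = (2, 27)

test statistic = 83.200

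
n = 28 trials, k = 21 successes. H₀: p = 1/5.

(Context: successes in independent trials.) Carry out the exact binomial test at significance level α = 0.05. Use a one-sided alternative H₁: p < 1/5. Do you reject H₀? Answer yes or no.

reject H₀: no

Exact binomial: n=28, k=21, p₀=1/5=0.2000
P(X≤21) from Σ C(n,i)·p₀^i·(1−p₀)^(n−i)
p-value (one-sided, H₁ less) = 1.00000
At α=0.05: p ≥ α → fail to reject H₀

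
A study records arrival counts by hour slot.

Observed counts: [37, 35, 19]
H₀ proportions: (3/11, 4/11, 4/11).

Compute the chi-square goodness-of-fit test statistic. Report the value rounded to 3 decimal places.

n = 91; E_i = n·p_i = [24.82, 33.09, 33.09]
χ² = (37−24.82)²/24.82 + (35−33.09)²/33.09 + (19−33.09)²/33.09 = 12.0897
df = 2

test statistic = 12.090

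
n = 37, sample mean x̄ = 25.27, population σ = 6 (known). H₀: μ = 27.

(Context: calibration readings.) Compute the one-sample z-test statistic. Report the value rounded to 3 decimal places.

test statistic = -1.754

SE = σ/√n = 6/√37 = 0.9864
z = (x̄−μ₀)/SE = (25.27−27)/0.9864 = -1.7539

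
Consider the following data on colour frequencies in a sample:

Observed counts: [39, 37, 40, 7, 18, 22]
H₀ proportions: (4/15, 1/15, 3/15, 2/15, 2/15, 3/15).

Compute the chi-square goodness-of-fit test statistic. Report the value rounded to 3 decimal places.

test statistic = 79.063

n = 163; E_i = n·p_i = [43.47, 10.87, 32.60, 21.73, 21.73, 32.60]
χ² = (39−43.47)²/43.47 + (37−10.87)²/10.87 + (40−32.60)²/32.60 + (7−21.73)²/21.73 + (18−21.73)²/21.73 + (22−32.60)²/32.60 = 79.0629
df = 5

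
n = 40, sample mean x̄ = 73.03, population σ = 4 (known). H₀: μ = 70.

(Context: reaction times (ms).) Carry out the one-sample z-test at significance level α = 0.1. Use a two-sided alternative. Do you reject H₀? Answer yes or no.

reject H₀: yes

SE = σ/√n = 4/√40 = 0.6325
z = (x̄−μ₀)/SE = (73.03−70)/0.6325 = 4.7909
p-value (two-sided) = 0.00000
At α=0.1: p < α → reject H₀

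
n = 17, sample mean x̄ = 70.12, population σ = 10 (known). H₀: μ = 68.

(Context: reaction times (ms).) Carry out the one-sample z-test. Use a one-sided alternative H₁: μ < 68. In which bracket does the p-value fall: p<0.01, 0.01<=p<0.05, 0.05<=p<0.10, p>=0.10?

p-value bracket: p>=0.10

SE = σ/√n = 10/√17 = 2.4254
z = (x̄−μ₀)/SE = (70.12−68)/2.4254 = 0.8741
p-value (one-sided, H₁ less) = 0.80897
→ bracket: p>=0.10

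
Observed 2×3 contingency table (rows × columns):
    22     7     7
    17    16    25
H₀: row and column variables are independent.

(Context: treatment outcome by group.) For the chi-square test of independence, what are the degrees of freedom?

degrees of freedom = 2

df = (r−1)(c−1) = (2−1)·(3−1) = 2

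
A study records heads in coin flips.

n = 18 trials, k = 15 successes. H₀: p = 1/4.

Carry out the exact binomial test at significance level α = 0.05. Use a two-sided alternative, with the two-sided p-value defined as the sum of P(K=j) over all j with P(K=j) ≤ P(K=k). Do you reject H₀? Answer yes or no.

reject H₀: yes

Exact binomial: n=18, k=15, p₀=1/4=0.2500
P(X=j) = C(n,j)·p₀^j·(1−p₀)^(n−j); p = Σ P(X=j) over j with P(X=j) ≤ P(X=15)
p-value (two-sided) = 0.00000
At α=0.05: p < α → reject H₀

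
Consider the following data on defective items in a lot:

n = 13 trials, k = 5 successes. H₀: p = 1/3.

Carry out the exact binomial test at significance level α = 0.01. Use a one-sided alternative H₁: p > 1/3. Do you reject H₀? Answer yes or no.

reject H₀: no

Exact binomial: n=13, k=5, p₀=1/3=0.3333
P(X≥5) from Σ C(n,i)·p₀^i·(1−p₀)^(n−i)
p-value (one-sided, H₁ greater) = 0.44796
At α=0.01: p ≥ α → fail to reject H₀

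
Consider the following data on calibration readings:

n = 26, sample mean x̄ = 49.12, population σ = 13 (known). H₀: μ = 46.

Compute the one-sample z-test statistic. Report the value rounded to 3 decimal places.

test statistic = 1.224

SE = σ/√n = 13/√26 = 2.5495
z = (x̄−μ₀)/SE = (49.12−46)/2.5495 = 1.2238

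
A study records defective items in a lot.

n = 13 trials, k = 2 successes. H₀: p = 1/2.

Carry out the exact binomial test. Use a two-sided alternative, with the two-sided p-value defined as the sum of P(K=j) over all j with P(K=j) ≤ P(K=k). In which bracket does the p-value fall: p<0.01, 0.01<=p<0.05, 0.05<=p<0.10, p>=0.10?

Exact binomial: n=13, k=2, p₀=1/2=0.5000
P(X=j) = C(n,j)·p₀^j·(1−p₀)^(n−j); p = Σ P(X=j) over j with P(X=j) ≤ P(X=2)
p-value (two-sided) = 0.02246
→ bracket: 0.01<=p<0.05

p-value bracket: 0.01<=p<0.05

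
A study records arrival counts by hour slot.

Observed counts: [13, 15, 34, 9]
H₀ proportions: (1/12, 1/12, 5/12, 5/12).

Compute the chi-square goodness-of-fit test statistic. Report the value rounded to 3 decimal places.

test statistic = 37.406

n = 71; E_i = n·p_i = [5.92, 5.92, 29.58, 29.58]
χ² = (13−5.92)²/5.92 + (15−5.92)²/5.92 + (34−29.58)²/29.58 + (9−29.58)²/29.58 = 37.4056
df = 3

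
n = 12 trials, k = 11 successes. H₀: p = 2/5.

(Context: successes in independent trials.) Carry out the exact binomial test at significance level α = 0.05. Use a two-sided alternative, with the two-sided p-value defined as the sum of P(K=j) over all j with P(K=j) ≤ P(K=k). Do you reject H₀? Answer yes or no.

reject H₀: yes

Exact binomial: n=12, k=11, p₀=2/5=0.4000
P(X=j) = C(n,j)·p₀^j·(1−p₀)^(n−j); p = Σ P(X=j) over j with P(X=j) ≤ P(X=11)
p-value (two-sided) = 0.00032
At α=0.05: p < α → reject H₀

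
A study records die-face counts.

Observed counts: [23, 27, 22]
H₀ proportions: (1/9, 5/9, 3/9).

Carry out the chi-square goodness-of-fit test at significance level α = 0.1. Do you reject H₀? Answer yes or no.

n = 72; E_i = n·p_i = [8.00, 40.00, 24.00]
χ² = (23−8.00)²/8.00 + (27−40.00)²/40.00 + (22−24.00)²/24.00 = 32.5167
df = 2
p-value (upper-tail) = 0.00000
At α=0.1: p < α → reject H₀

reject H₀: yes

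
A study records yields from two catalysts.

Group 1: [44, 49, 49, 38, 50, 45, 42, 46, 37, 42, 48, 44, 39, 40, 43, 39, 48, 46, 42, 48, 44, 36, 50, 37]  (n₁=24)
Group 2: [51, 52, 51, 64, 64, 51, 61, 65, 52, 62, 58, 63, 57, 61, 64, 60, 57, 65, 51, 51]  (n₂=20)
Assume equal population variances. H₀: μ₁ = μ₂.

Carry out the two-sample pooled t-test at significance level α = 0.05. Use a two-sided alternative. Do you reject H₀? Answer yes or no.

x̄₁=43.583, s₁=4.432, n₁=24
x̄₂=58.000, s₂=5.563, n₂=20
s_p² = [23·4.432² + 19·5.563²]/42 = 24.7579
SE = √(s_p²·(1/24+1/20)) = 1.5065
t = (43.583−58.000)/1.5065 = -9.5698
df = 42
p-value (two-sided) = 0.00000
At α=0.05: p < α → reject H₀

reject H₀: yes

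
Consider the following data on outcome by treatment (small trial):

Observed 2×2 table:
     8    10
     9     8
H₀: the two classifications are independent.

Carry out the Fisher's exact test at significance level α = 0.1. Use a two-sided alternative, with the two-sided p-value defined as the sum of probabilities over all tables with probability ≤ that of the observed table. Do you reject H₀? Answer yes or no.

reject H₀: no

Margins: r₁=18, r₂=17, c₁=17, c₂=18, n=35
p_obs = C(18,8)·C(17,9)/C(35,17); sum pmf over tables with pmf ≤ p_obs
p-value (two-sided) = 0.73952
At α=0.1: p ≥ α → fail to reject H₀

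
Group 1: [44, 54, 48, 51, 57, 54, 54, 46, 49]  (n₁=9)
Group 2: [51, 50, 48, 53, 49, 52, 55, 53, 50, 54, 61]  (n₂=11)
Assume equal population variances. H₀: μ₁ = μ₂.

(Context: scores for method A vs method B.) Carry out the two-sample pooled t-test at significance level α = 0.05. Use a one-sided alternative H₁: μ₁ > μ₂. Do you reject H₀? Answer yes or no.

x̄₁=50.778, s₁=4.324, n₁=9
x̄₂=52.364, s₂=3.585, n₂=11
s_p² = [8·4.324² + 10·3.585²]/18 = 15.4501
SE = √(s_p²·(1/9+1/11)) = 1.7667
t = (50.778−52.364)/1.7667 = -0.8976
df = 18
p-value (one-sided, H₁ greater) = 0.80939
At α=0.05: p ≥ α → fail to reject H₀

reject H₀: no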